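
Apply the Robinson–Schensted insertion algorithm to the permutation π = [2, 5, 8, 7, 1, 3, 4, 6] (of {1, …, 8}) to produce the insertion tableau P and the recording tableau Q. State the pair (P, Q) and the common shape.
P = [1, 3, 4, 6] / [2, 5, 7] / [8];  Q = [1, 2, 3, 8] / [4, 6, 7] / [5];  common shape = (4, 3, 1)

Row-insert the values π_1, π_2, … into P one at a time, bumping the leftmost entry strictly greater than the inserted value down to the next row. The recording tableau Q records, in position (i, j), the step at which that cell was added to P.
  Insert 2 (step 1): P = [2];  Q = [1]
  Insert 5 (step 2): P = [2, 5];  Q = [1, 2]
  Insert 8 (step 3): P = [2, 5, 8];  Q = [1, 2, 3]
  Insert 7 (step 4): P = [2, 5, 7] / [8];  Q = [1, 2, 3] / [4]
  Insert 1 (step 5): P = [1, 5, 7] / [2] / [8];  Q = [1, 2, 3] / [4] / [5]
  Insert 3 (step 6): P = [1, 3, 7] / [2, 5] / [8];  Q = [1, 2, 3] / [4, 6] / [5]
  Insert 4 (step 7): P = [1, 3, 4] / [2, 5, 7] / [8];  Q = [1, 2, 3] / [4, 6, 7] / [5]
  Insert 6 (step 8): P = [1, 3, 4, 6] / [2, 5, 7] / [8];  Q = [1, 2, 3, 8] / [4, 6, 7] / [5]
Final shape: (4, 3, 1).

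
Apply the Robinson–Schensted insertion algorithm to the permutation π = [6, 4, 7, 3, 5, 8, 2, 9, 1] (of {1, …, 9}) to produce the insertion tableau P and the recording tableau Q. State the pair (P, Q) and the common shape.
P = [1, 5, 8, 9] / [2, 7] / [3] / [4] / [6];  Q = [1, 3, 6, 8] / [2, 5] / [4] / [7] / [9];  common shape = (4, 2, 1, 1, 1)

Row-insert the values π_1, π_2, … into P one at a time, bumping the leftmost entry strictly greater than the inserted value down to the next row. The recording tableau Q records, in position (i, j), the step at which that cell was added to P.
  Insert 6 (step 1): P = [6];  Q = [1]
  Insert 4 (step 2): P = [4] / [6];  Q = [1] / [2]
  Insert 7 (step 3): P = [4, 7] / [6];  Q = [1, 3] / [2]
  Insert 3 (step 4): P = [3, 7] / [4] / [6];  Q = [1, 3] / [2] / [4]
  Insert 5 (step 5): P = [3, 5] / [4, 7] / [6];  Q = [1, 3] / [2, 5] / [4]
  Insert 8 (step 6): P = [3, 5, 8] / [4, 7] / [6];  Q = [1, 3, 6] / [2, 5] / [4]
  Insert 2 (step 7): P = [2, 5, 8] / [3, 7] / [4] / [6];  Q = [1, 3, 6] / [2, 5] / [4] / [7]
  Insert 9 (step 8): P = [2, 5, 8, 9] / [3, 7] / [4] / [6];  Q = [1, 3, 6, 8] / [2, 5] / [4] / [7]
  Insert 1 (step 9): P = [1, 5, 8, 9] / [2, 7] / [3] / [4] / [6];  Q = [1, 3, 6, 8] / [2, 5] / [4] / [7] / [9]
Final shape: (4, 2, 1, 1, 1).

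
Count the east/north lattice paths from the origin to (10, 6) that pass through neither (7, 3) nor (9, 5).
Number of paths = 3044

Inclusion–exclusion. Total paths: C(16, 10) = 8008. Through P₁: C(10, 7)·C(6, 3) = 2400. Through P₂: C(14, 9)·C(2, 1) = 4004. Since P₁ is strictly southwest of P₂, a monotone path through both must visit P₁ then P₂; paths through both = C(10, 7)·C(4, 2)·C(2, 1) = 1440. Avoid both = 8008 − 2400 − 4004 + 1440 = 3044.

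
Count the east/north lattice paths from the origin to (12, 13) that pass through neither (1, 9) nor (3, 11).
Number of paths = 5169930

Inclusion–exclusion. Total paths: C(25, 12) = 5200300. Through P₁: C(10, 1)·C(15, 11) = 13650. Through P₂: C(14, 3)·C(11, 9) = 20020. Since P₁ is strictly southwest of P₂, a monotone path through both must visit P₁ then P₂; paths through both = C(10, 1)·C(4, 2)·C(11, 9) = 3300. Avoid both = 5200300 − 13650 − 20020 + 3300 = 5169930.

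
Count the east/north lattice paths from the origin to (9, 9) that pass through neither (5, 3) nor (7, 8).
Number of paths = 21083

Inclusion–exclusion. Total paths: C(18, 9) = 48620. Through P₁: C(8, 5)·C(10, 4) = 11760. Through P₂: C(15, 7)·C(3, 2) = 19305. Since P₁ is strictly southwest of P₂, a monotone path through both must visit P₁ then P₂; paths through both = C(8, 5)·C(7, 2)·C(3, 2) = 3528. Avoid both = 48620 − 11760 − 19305 + 3528 = 21083.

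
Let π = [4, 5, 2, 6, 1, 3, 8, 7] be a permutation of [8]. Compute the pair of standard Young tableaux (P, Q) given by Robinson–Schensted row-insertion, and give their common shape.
P = [1, 3, 6, 7] / [2, 5, 8] / [4];  Q = [1, 2, 4, 7] / [3, 6, 8] / [5];  common shape = (4, 3, 1)

Row-insert the values π_1, π_2, … into P one at a time, bumping the leftmost entry strictly greater than the inserted value down to the next row. The recording tableau Q records, in position (i, j), the step at which that cell was added to P.
  Insert 4 (step 1): P = [4];  Q = [1]
  Insert 5 (step 2): P = [4, 5];  Q = [1, 2]
  Insert 2 (step 3): P = [2, 5] / [4];  Q = [1, 2] / [3]
  Insert 6 (step 4): P = [2, 5, 6] / [4];  Q = [1, 2, 4] / [3]
  Insert 1 (step 5): P = [1, 5, 6] / [2] / [4];  Q = [1, 2, 4] / [3] / [5]
  Insert 3 (step 6): P = [1, 3, 6] / [2, 5] / [4];  Q = [1, 2, 4] / [3, 6] / [5]
  Insert 8 (step 7): P = [1, 3, 6, 8] / [2, 5] / [4];  Q = [1, 2, 4, 7] / [3, 6] / [5]
  Insert 7 (step 8): P = [1, 3, 6, 7] / [2, 5, 8] / [4];  Q = [1, 2, 4, 7] / [3, 6, 8] / [5]
Final shape: (4, 3, 1).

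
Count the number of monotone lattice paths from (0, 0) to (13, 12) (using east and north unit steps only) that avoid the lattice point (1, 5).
Number of paths = 4897972

Total paths from (0, 0) to (13, 12): C(25, 13) = 5200300. Paths through (1, 5): (paths (0, 0) → (1, 5)) × (paths (1, 5) → (13, 12)) = C(6, 1) · C(19, 12) = 6 · 50388 = 302328. Avoidance count = 5200300 − 302328 = 4897972.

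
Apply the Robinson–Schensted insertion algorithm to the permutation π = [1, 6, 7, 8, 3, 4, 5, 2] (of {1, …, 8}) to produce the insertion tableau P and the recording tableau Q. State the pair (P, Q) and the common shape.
P = [1, 2, 4, 5] / [3, 7, 8] / [6];  Q = [1, 2, 3, 4] / [5, 6, 7] / [8];  common shape = (4, 3, 1)

Row-insert the values π_1, π_2, … into P one at a time, bumping the leftmost entry strictly greater than the inserted value down to the next row. The recording tableau Q records, in position (i, j), the step at which that cell was added to P.
  Insert 1 (step 1): P = [1];  Q = [1]
  Insert 6 (step 2): P = [1, 6];  Q = [1, 2]
  Insert 7 (step 3): P = [1, 6, 7];  Q = [1, 2, 3]
  Insert 8 (step 4): P = [1, 6, 7, 8];  Q = [1, 2, 3, 4]
  Insert 3 (step 5): P = [1, 3, 7, 8] / [6];  Q = [1, 2, 3, 4] / [5]
  Insert 4 (step 6): P = [1, 3, 4, 8] / [6, 7];  Q = [1, 2, 3, 4] / [5, 6]
  Insert 5 (step 7): P = [1, 3, 4, 5] / [6, 7, 8];  Q = [1, 2, 3, 4] / [5, 6, 7]
  Insert 2 (step 8): P = [1, 2, 4, 5] / [3, 7, 8] / [6];  Q = [1, 2, 3, 4] / [5, 6, 7] / [8]
Final shape: (4, 3, 1).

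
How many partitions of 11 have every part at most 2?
p(11, parts ≤ 2) = 6

Partitions of 11 with all parts ≤ 2: 2+2+2+2+2+1, 2+2+2+2+1+1+1, 2+2+2+1+1+1+1+1, 2+2+1+1+1+1+1+1+1, 2+1+1+1+1+1+1+1+1+1, 1+1+1+1+1+1+1+1+1+1+1. Count = 6.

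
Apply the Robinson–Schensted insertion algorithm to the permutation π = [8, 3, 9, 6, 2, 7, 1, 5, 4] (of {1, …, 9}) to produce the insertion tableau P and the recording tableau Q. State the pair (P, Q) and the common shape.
P = [1, 4, 7] / [2, 5] / [3, 6] / [8, 9];  Q = [1, 3, 6] / [2, 4] / [5, 8] / [7, 9];  common shape = (3, 2, 2, 2)

Row-insert the values π_1, π_2, … into P one at a time, bumping the leftmost entry strictly greater than the inserted value down to the next row. The recording tableau Q records, in position (i, j), the step at which that cell was added to P.
  Insert 8 (step 1): P = [8];  Q = [1]
  Insert 3 (step 2): P = [3] / [8];  Q = [1] / [2]
  Insert 9 (step 3): P = [3, 9] / [8];  Q = [1, 3] / [2]
  Insert 6 (step 4): P = [3, 6] / [8, 9];  Q = [1, 3] / [2, 4]
  Insert 2 (step 5): P = [2, 6] / [3, 9] / [8];  Q = [1, 3] / [2, 4] / [5]
  Insert 7 (step 6): P = [2, 6, 7] / [3, 9] / [8];  Q = [1, 3, 6] / [2, 4] / [5]
  Insert 1 (step 7): P = [1, 6, 7] / [2, 9] / [3] / [8];  Q = [1, 3, 6] / [2, 4] / [5] / [7]
  Insert 5 (step 8): P = [1, 5, 7] / [2, 6] / [3, 9] / [8];  Q = [1, 3, 6] / [2, 4] / [5, 8] / [7]
  Insert 4 (step 9): P = [1, 4, 7] / [2, 5] / [3, 6] / [8, 9];  Q = [1, 3, 6] / [2, 4] / [5, 8] / [7, 9]
Final shape: (3, 2, 2, 2).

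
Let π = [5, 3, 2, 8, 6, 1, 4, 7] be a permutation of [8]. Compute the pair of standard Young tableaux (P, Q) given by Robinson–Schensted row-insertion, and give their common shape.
P = [1, 4, 7] / [2, 6] / [3, 8] / [5];  Q = [1, 4, 8] / [2, 5] / [3, 7] / [6];  common shape = (3, 2, 2, 1)

Row-insert the values π_1, π_2, … into P one at a time, bumping the leftmost entry strictly greater than the inserted value down to the next row. The recording tableau Q records, in position (i, j), the step at which that cell was added to P.
  Insert 5 (step 1): P = [5];  Q = [1]
  Insert 3 (step 2): P = [3] / [5];  Q = [1] / [2]
  Insert 2 (step 3): P = [2] / [3] / [5];  Q = [1] / [2] / [3]
  Insert 8 (step 4): P = [2, 8] / [3] / [5];  Q = [1, 4] / [2] / [3]
  Insert 6 (step 5): P = [2, 6] / [3, 8] / [5];  Q = [1, 4] / [2, 5] / [3]
  Insert 1 (step 6): P = [1, 6] / [2, 8] / [3] / [5];  Q = [1, 4] / [2, 5] / [3] / [6]
  Insert 4 (step 7): P = [1, 4] / [2, 6] / [3, 8] / [5];  Q = [1, 4] / [2, 5] / [3, 7] / [6]
  Insert 7 (step 8): P = [1, 4, 7] / [2, 6] / [3, 8] / [5];  Q = [1, 4, 8] / [2, 5] / [3, 7] / [6]
Final shape: (3, 2, 2, 1).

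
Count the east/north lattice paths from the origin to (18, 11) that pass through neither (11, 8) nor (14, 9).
Number of paths = 17804520

Inclusion–exclusion. Total paths: C(29, 18) = 34597290. Through P₁: C(19, 11)·C(10, 7) = 9069840. Through P₂: C(23, 14)·C(6, 4) = 12257850. Since P₁ is strictly southwest of P₂, a monotone path through both must visit P₁ then P₂; paths through both = C(19, 11)·C(4, 3)·C(6, 4) = 4534920. Avoid both = 34597290 − 9069840 − 12257850 + 4534920 = 17804520.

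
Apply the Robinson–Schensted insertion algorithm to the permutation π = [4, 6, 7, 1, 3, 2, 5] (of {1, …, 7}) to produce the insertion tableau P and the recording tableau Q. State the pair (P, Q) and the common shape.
P = [1, 2, 5] / [3, 6, 7] / [4];  Q = [1, 2, 3] / [4, 5, 7] / [6];  common shape = (3, 3, 1)

Row-insert the values π_1, π_2, … into P one at a time, bumping the leftmost entry strictly greater than the inserted value down to the next row. The recording tableau Q records, in position (i, j), the step at which that cell was added to P.
  Insert 4 (step 1): P = [4];  Q = [1]
  Insert 6 (step 2): P = [4, 6];  Q = [1, 2]
  Insert 7 (step 3): P = [4, 6, 7];  Q = [1, 2, 3]
  Insert 1 (step 4): P = [1, 6, 7] / [4];  Q = [1, 2, 3] / [4]
  Insert 3 (step 5): P = [1, 3, 7] / [4, 6];  Q = [1, 2, 3] / [4, 5]
  Insert 2 (step 6): P = [1, 2, 7] / [3, 6] / [4];  Q = [1, 2, 3] / [4, 5] / [6]
  Insert 5 (step 7): P = [1, 2, 5] / [3, 6, 7] / [4];  Q = [1, 2, 3] / [4, 5, 7] / [6]
Final shape: (3, 3, 1).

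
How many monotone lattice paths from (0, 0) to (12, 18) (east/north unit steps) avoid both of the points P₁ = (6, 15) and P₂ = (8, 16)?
Number of paths = 73344864

Inclusion–exclusion. Total paths: C(30, 12) = 86493225. Through P₁: C(21, 6)·C(9, 6) = 4558176. Through P₂: C(24, 8)·C(6, 4) = 11032065. Since P₁ is strictly southwest of P₂, a monotone path through both must visit P₁ then P₂; paths through both = C(21, 6)·C(3, 2)·C(6, 4) = 2441880. Avoid both = 86493225 − 4558176 − 11032065 + 2441880 = 73344864.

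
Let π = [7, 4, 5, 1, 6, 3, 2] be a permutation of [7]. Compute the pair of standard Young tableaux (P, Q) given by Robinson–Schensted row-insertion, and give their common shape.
P = [1, 2, 6] / [3, 5] / [4] / [7];  Q = [1, 3, 5] / [2, 6] / [4] / [7];  common shape = (3, 2, 1, 1)

Row-insert the values π_1, π_2, … into P one at a time, bumping the leftmost entry strictly greater than the inserted value down to the next row. The recording tableau Q records, in position (i, j), the step at which that cell was added to P.
  Insert 7 (step 1): P = [7];  Q = [1]
  Insert 4 (step 2): P = [4] / [7];  Q = [1] / [2]
  Insert 5 (step 3): P = [4, 5] / [7];  Q = [1, 3] / [2]
  Insert 1 (step 4): P = [1, 5] / [4] / [7];  Q = [1, 3] / [2] / [4]
  Insert 6 (step 5): P = [1, 5, 6] / [4] / [7];  Q = [1, 3, 5] / [2] / [4]
  Insert 3 (step 6): P = [1, 3, 6] / [4, 5] / [7];  Q = [1, 3, 5] / [2, 6] / [4]
  Insert 2 (step 7): P = [1, 2, 6] / [3, 5] / [4] / [7];  Q = [1, 3, 5] / [2, 6] / [4] / [7]
Final shape: (3, 2, 1, 1).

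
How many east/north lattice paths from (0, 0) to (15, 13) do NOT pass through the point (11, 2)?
Number of paths = 37335690

Total paths from (0, 0) to (15, 13): C(28, 15) = 37442160. Paths through (11, 2): (paths (0, 0) → (11, 2)) × (paths (11, 2) → (15, 13)) = C(13, 11) · C(15, 4) = 78 · 1365 = 106470. Avoidance count = 37442160 − 106470 = 37335690.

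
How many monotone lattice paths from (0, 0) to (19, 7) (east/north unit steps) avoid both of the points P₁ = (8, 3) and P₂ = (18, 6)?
Number of paths = 257763

Inclusion–exclusion. Total paths: C(26, 19) = 657800. Through P₁: C(11, 8)·C(15, 11) = 225225. Through P₂: C(24, 18)·C(2, 1) = 269192. Since P₁ is strictly southwest of P₂, a monotone path through both must visit P₁ then P₂; paths through both = C(11, 8)·C(13, 10)·C(2, 1) = 94380. Avoid both = 657800 − 225225 − 269192 + 94380 = 257763.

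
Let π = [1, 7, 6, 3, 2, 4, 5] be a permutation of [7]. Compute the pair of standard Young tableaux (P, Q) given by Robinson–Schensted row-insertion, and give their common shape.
P = [1, 2, 4, 5] / [3] / [6] / [7];  Q = [1, 2, 6, 7] / [3] / [4] / [5];  common shape = (4, 1, 1, 1)

Row-insert the values π_1, π_2, … into P one at a time, bumping the leftmost entry strictly greater than the inserted value down to the next row. The recording tableau Q records, in position (i, j), the step at which that cell was added to P.
  Insert 1 (step 1): P = [1];  Q = [1]
  Insert 7 (step 2): P = [1, 7];  Q = [1, 2]
  Insert 6 (step 3): P = [1, 6] / [7];  Q = [1, 2] / [3]
  Insert 3 (step 4): P = [1, 3] / [6] / [7];  Q = [1, 2] / [3] / [4]
  Insert 2 (step 5): P = [1, 2] / [3] / [6] / [7];  Q = [1, 2] / [3] / [4] / [5]
  Insert 4 (step 6): P = [1, 2, 4] / [3] / [6] / [7];  Q = [1, 2, 6] / [3] / [4] / [5]
  Insert 5 (step 7): P = [1, 2, 4, 5] / [3] / [6] / [7];  Q = [1, 2, 6, 7] / [3] / [4] / [5]
Final shape: (4, 1, 1, 1).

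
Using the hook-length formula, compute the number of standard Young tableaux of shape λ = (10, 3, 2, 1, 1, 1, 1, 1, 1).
# SYT of shape (10, 3, 2, 1, 1, 1, 1, 1, 1) = 32920160

Hook-length formula: f^λ = n! / Π hook(c), product over all cells c of the Young diagram. For λ = (10, 3, 2, 1, 1, 1, 1, 1, 1), n = 21 boxes. Hook lengths by row (left-to-right, top-to-bottom): [18, 11, 9, 7, 6, 5, 4, 3, 2, 1]; [10, 3, 1]; [8, 1]; [6]; [5]; [4]; [3]; [2]; [1]. Product of hooks = 1551965184000. So f^λ = 21! / 1551965184000 = 51090942171709440000 / 1551965184000 = 32920160.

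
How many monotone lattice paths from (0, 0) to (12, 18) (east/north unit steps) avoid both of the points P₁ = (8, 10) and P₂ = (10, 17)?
Number of paths = 44250024

Inclusion–exclusion. Total paths: C(30, 12) = 86493225. Through P₁: C(18, 8)·C(12, 4) = 21660210. Through P₂: C(27, 10)·C(3, 2) = 25308855. Since P₁ is strictly southwest of P₂, a monotone path through both must visit P₁ then P₂; paths through both = C(18, 8)·C(9, 2)·C(3, 2) = 4725864. Avoid both = 86493225 − 21660210 − 25308855 + 4725864 = 44250024.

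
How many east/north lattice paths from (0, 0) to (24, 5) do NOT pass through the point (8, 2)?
Number of paths = 75150

Total paths from (0, 0) to (24, 5): C(29, 24) = 118755. Paths through (8, 2): (paths (0, 0) → (8, 2)) × (paths (8, 2) → (24, 5)) = C(10, 8) · C(19, 16) = 45 · 969 = 43605. Avoidance count = 118755 − 43605 = 75150.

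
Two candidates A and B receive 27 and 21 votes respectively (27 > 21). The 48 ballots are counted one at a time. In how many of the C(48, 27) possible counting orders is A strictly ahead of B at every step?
Strict-lead orderings = 2789279908316

Total orderings of the 48 votes with 27 for A: C(48, 27) = 22314239266528. By the Bertrand ballot formula (Cycle Lemma / reflection principle), the number of orderings in which A is strictly ahead of B throughout is (p − q)/(p + q) · C(p + q, p) = (27 − 21)/(27 + 21) · 22314239266528 = 2789279908316.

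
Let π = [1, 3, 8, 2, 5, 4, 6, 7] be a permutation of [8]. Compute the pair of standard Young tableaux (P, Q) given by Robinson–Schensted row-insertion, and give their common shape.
P = [1, 2, 4, 6, 7] / [3, 5] / [8];  Q = [1, 2, 3, 7, 8] / [4, 5] / [6];  common shape = (5, 2, 1)

Row-insert the values π_1, π_2, … into P one at a time, bumping the leftmost entry strictly greater than the inserted value down to the next row. The recording tableau Q records, in position (i, j), the step at which that cell was added to P.
  Insert 1 (step 1): P = [1];  Q = [1]
  Insert 3 (step 2): P = [1, 3];  Q = [1, 2]
  Insert 8 (step 3): P = [1, 3, 8];  Q = [1, 2, 3]
  Insert 2 (step 4): P = [1, 2, 8] / [3];  Q = [1, 2, 3] / [4]
  Insert 5 (step 5): P = [1, 2, 5] / [3, 8];  Q = [1, 2, 3] / [4, 5]
  Insert 4 (step 6): P = [1, 2, 4] / [3, 5] / [8];  Q = [1, 2, 3] / [4, 5] / [6]
  Insert 6 (step 7): P = [1, 2, 4, 6] / [3, 5] / [8];  Q = [1, 2, 3, 7] / [4, 5] / [6]
  Insert 7 (step 8): P = [1, 2, 4, 6, 7] / [3, 5] / [8];  Q = [1, 2, 3, 7, 8] / [4, 5] / [6]
Final shape: (5, 2, 1).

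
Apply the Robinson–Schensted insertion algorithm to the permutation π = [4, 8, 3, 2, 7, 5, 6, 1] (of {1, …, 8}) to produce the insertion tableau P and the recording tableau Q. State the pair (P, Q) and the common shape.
P = [1, 5, 6] / [2, 7] / [3, 8] / [4];  Q = [1, 2, 7] / [3, 5] / [4, 6] / [8];  common shape = (3, 2, 2, 1)

Row-insert the values π_1, π_2, … into P one at a time, bumping the leftmost entry strictly greater than the inserted value down to the next row. The recording tableau Q records, in position (i, j), the step at which that cell was added to P.
  Insert 4 (step 1): P = [4];  Q = [1]
  Insert 8 (step 2): P = [4, 8];  Q = [1, 2]
  Insert 3 (step 3): P = [3, 8] / [4];  Q = [1, 2] / [3]
  Insert 2 (step 4): P = [2, 8] / [3] / [4];  Q = [1, 2] / [3] / [4]
  Insert 7 (step 5): P = [2, 7] / [3, 8] / [4];  Q = [1, 2] / [3, 5] / [4]
  Insert 5 (step 6): P = [2, 5] / [3, 7] / [4, 8];  Q = [1, 2] / [3, 5] / [4, 6]
  Insert 6 (step 7): P = [2, 5, 6] / [3, 7] / [4, 8];  Q = [1, 2, 7] / [3, 5] / [4, 6]
  Insert 1 (step 8): P = [1, 5, 6] / [2, 7] / [3, 8] / [4];  Q = [1, 2, 7] / [3, 5] / [4, 6] / [8]
Final shape: (3, 2, 2, 1).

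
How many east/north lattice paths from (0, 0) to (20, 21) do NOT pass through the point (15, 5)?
Number of paths = 268813446324

Total paths from (0, 0) to (20, 21): C(41, 20) = 269128937220. Paths through (15, 5): (paths (0, 0) → (15, 5)) × (paths (15, 5) → (20, 21)) = C(20, 15) · C(21, 5) = 15504 · 20349 = 315490896. Avoidance count = 269128937220 − 315490896 = 268813446324.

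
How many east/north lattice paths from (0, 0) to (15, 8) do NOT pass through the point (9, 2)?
Number of paths = 439494

Total paths from (0, 0) to (15, 8): C(23, 15) = 490314. Paths through (9, 2): (paths (0, 0) → (9, 2)) × (paths (9, 2) → (15, 8)) = C(11, 9) · C(12, 6) = 55 · 924 = 50820. Avoidance count = 490314 − 50820 = 439494.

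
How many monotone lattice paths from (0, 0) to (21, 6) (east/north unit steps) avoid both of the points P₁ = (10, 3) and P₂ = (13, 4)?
Number of paths = 136286

Inclusion–exclusion. Total paths: C(27, 21) = 296010. Through P₁: C(13, 10)·C(14, 11) = 104104. Through P₂: C(17, 13)·C(10, 8) = 107100. Since P₁ is strictly southwest of P₂, a monotone path through both must visit P₁ then P₂; paths through both = C(13, 10)·C(4, 3)·C(10, 8) = 51480. Avoid both = 296010 − 104104 − 107100 + 51480 = 136286.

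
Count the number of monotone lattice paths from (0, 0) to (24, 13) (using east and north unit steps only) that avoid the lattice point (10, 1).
Number of paths = 3456232600

Total paths from (0, 0) to (24, 13): C(37, 24) = 3562467300. Paths through (10, 1): (paths (0, 0) → (10, 1)) × (paths (10, 1) → (24, 13)) = C(11, 10) · C(26, 14) = 11 · 9657700 = 106234700. Avoidance count = 3562467300 − 106234700 = 3456232600.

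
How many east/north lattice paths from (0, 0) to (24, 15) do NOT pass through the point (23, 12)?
Number of paths = 21803033460

Total paths from (0, 0) to (24, 15): C(39, 24) = 25140840660. Paths through (23, 12): (paths (0, 0) → (23, 12)) × (paths (23, 12) → (24, 15)) = C(35, 23) · C(4, 1) = 834451800 · 4 = 3337807200. Avoidance count = 25140840660 − 3337807200 = 21803033460.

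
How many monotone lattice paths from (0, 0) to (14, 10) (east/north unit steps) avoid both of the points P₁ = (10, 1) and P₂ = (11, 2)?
Number of paths = 1944151

Inclusion–exclusion. Total paths: C(24, 14) = 1961256. Through P₁: C(11, 10)·C(13, 4) = 7865. Through P₂: C(13, 11)·C(11, 3) = 12870. Since P₁ is strictly southwest of P₂, a monotone path through both must visit P₁ then P₂; paths through both = C(11, 10)·C(2, 1)·C(11, 3) = 3630. Avoid both = 1961256 − 7865 − 12870 + 3630 = 1944151.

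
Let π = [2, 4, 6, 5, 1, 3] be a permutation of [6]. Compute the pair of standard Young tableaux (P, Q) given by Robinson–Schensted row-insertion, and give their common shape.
P = [1, 3, 5] / [2, 4] / [6];  Q = [1, 2, 3] / [4, 6] / [5];  common shape = (3, 2, 1)

Row-insert the values π_1, π_2, … into P one at a time, bumping the leftmost entry strictly greater than the inserted value down to the next row. The recording tableau Q records, in position (i, j), the step at which that cell was added to P.
  Insert 2 (step 1): P = [2];  Q = [1]
  Insert 4 (step 2): P = [2, 4];  Q = [1, 2]
  Insert 6 (step 3): P = [2, 4, 6];  Q = [1, 2, 3]
  Insert 5 (step 4): P = [2, 4, 5] / [6];  Q = [1, 2, 3] / [4]
  Insert 1 (step 5): P = [1, 4, 5] / [2] / [6];  Q = [1, 2, 3] / [4] / [5]
  Insert 3 (step 6): P = [1, 3, 5] / [2, 4] / [6];  Q = [1, 2, 3] / [4, 6] / [5]
Final shape: (3, 2, 1).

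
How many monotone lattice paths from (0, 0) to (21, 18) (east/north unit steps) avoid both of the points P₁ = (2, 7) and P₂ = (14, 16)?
Number of paths = 55538278170

Inclusion–exclusion. Total paths: C(39, 21) = 62359143990. Through P₁: C(9, 2)·C(30, 19) = 1966582800. Through P₂: C(30, 14)·C(9, 7) = 5235216300. Since P₁ is strictly southwest of P₂, a monotone path through both must visit P₁ then P₂; paths through both = C(9, 2)·C(21, 12)·C(9, 7) = 380933280. Avoid both = 62359143990 − 1966582800 − 5235216300 + 380933280 = 55538278170.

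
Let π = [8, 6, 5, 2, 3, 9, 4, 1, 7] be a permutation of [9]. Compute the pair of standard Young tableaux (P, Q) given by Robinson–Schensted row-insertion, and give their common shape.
P = [1, 3, 4, 7] / [2, 9] / [5] / [6] / [8];  Q = [1, 5, 6, 9] / [2, 7] / [3] / [4] / [8];  common shape = (4, 2, 1, 1, 1)

Row-insert the values π_1, π_2, … into P one at a time, bumping the leftmost entry strictly greater than the inserted value down to the next row. The recording tableau Q records, in position (i, j), the step at which that cell was added to P.
  Insert 8 (step 1): P = [8];  Q = [1]
  Insert 6 (step 2): P = [6] / [8];  Q = [1] / [2]
  Insert 5 (step 3): P = [5] / [6] / [8];  Q = [1] / [2] / [3]
  Insert 2 (step 4): P = [2] / [5] / [6] / [8];  Q = [1] / [2] / [3] / [4]
  Insert 3 (step 5): P = [2, 3] / [5] / [6] / [8];  Q = [1, 5] / [2] / [3] / [4]
  Insert 9 (step 6): P = [2, 3, 9] / [5] / [6] / [8];  Q = [1, 5, 6] / [2] / [3] / [4]
  Insert 4 (step 7): P = [2, 3, 4] / [5, 9] / [6] / [8];  Q = [1, 5, 6] / [2, 7] / [3] / [4]
  Insert 1 (step 8): P = [1, 3, 4] / [2, 9] / [5] / [6] / [8];  Q = [1, 5, 6] / [2, 7] / [3] / [4] / [8]
  Insert 7 (step 9): P = [1, 3, 4, 7] / [2, 9] / [5] / [6] / [8];  Q = [1, 5, 6, 9] / [2, 7] / [3] / [4] / [8]
Final shape: (4, 2, 1, 1, 1).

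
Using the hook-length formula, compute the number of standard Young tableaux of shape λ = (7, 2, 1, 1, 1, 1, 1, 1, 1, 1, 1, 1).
# SYT of shape (7, 2, 1, 1, 1, 1, 1, 1, 1, 1, 1, 1) = 184756

Hook-length formula: f^λ = n! / Π hook(c), product over all cells c of the Young diagram. For λ = (7, 2, 1, 1, 1, 1, 1, 1, 1, 1, 1, 1), n = 19 boxes. Hook lengths by row (left-to-right, top-to-bottom): [18, 7, 5, 4, 3, 2, 1]; [12, 1]; [10]; [9]; [8]; [7]; [6]; [5]; [4]; [3]; [2]; [1]. Product of hooks = 658409472000. So f^λ = 19! / 658409472000 = 121645100408832000 / 658409472000 = 184756.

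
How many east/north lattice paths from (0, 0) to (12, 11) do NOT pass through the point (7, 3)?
Number of paths = 1197638

Total paths from (0, 0) to (12, 11): C(23, 12) = 1352078. Paths through (7, 3): (paths (0, 0) → (7, 3)) × (paths (7, 3) → (12, 11)) = C(10, 7) · C(13, 5) = 120 · 1287 = 154440. Avoidance count = 1352078 − 154440 = 1197638.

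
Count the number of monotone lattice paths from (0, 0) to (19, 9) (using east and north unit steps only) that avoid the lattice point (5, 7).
Number of paths = 6811860

Total paths from (0, 0) to (19, 9): C(28, 19) = 6906900. Paths through (5, 7): (paths (0, 0) → (5, 7)) × (paths (5, 7) → (19, 9)) = C(12, 5) · C(16, 14) = 792 · 120 = 95040. Avoidance count = 6906900 − 95040 = 6811860.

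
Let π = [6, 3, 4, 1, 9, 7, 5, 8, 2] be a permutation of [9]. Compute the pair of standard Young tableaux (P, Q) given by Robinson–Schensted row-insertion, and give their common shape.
P = [1, 2, 5, 8] / [3, 4] / [6, 7] / [9];  Q = [1, 3, 5, 8] / [2, 6] / [4, 7] / [9];  common shape = (4, 2, 2, 1)

Row-insert the values π_1, π_2, … into P one at a time, bumping the leftmost entry strictly greater than the inserted value down to the next row. The recording tableau Q records, in position (i, j), the step at which that cell was added to P.
  Insert 6 (step 1): P = [6];  Q = [1]
  Insert 3 (step 2): P = [3] / [6];  Q = [1] / [2]
  Insert 4 (step 3): P = [3, 4] / [6];  Q = [1, 3] / [2]
  Insert 1 (step 4): P = [1, 4] / [3] / [6];  Q = [1, 3] / [2] / [4]
  Insert 9 (step 5): P = [1, 4, 9] / [3] / [6];  Q = [1, 3, 5] / [2] / [4]
  Insert 7 (step 6): P = [1, 4, 7] / [3, 9] / [6];  Q = [1, 3, 5] / [2, 6] / [4]
  Insert 5 (step 7): P = [1, 4, 5] / [3, 7] / [6, 9];  Q = [1, 3, 5] / [2, 6] / [4, 7]
  Insert 8 (step 8): P = [1, 4, 5, 8] / [3, 7] / [6, 9];  Q = [1, 3, 5, 8] / [2, 6] / [4, 7]
  Insert 2 (step 9): P = [1, 2, 5, 8] / [3, 4] / [6, 7] / [9];  Q = [1, 3, 5, 8] / [2, 6] / [4, 7] / [9]
Final shape: (4, 2, 2, 1).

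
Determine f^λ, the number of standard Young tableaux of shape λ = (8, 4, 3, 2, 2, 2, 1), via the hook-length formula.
# SYT of shape (8, 4, 3, 2, 2, 2, 1) = 2438779200

Hook-length formula: f^λ = n! / Π hook(c), product over all cells c of the Young diagram. For λ = (8, 4, 3, 2, 2, 2, 1), n = 22 boxes. Hook lengths by row (left-to-right, top-to-bottom): [14, 12, 8, 6, 4, 3, 2, 1]; [9, 7, 3, 1]; [7, 5, 1]; [5, 3]; [4, 2]; [3, 1]; [1]. Product of hooks = 460886630400. So f^λ = 22! / 460886630400 = 1124000727777607680000 / 460886630400 = 2438779200.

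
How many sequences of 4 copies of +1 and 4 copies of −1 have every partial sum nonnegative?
C_4 = 14

These ballot sequences are counted by the Catalan number C_n = (1/(n + 1)) · C(2n, n). For n = 4: C_4 = (1/5) · C(8, 4) = 70/5 = 14.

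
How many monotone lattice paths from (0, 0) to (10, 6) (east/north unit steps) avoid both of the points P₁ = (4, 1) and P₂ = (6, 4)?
Number of paths = 3298

Inclusion–exclusion. Total paths: C(16, 10) = 8008. Through P₁: C(5, 4)·C(11, 6) = 2310. Through P₂: C(10, 6)·C(6, 4) = 3150. Since P₁ is strictly southwest of P₂, a monotone path through both must visit P₁ then P₂; paths through both = C(5, 4)·C(5, 2)·C(6, 4) = 750. Avoid both = 8008 − 2310 − 3150 + 750 = 3298.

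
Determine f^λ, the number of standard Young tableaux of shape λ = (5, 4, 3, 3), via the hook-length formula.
# SYT of shape (5, 4, 3, 3) = 75075

Hook-length formula: f^λ = n! / Π hook(c), product over all cells c of the Young diagram. For λ = (5, 4, 3, 3), n = 15 boxes. Hook lengths by row (left-to-right, top-to-bottom): [8, 7, 6, 3, 1]; [6, 5, 4, 1]; [4, 3, 2]; [3, 2, 1]. Product of hooks = 17418240. So f^λ = 15! / 17418240 = 1307674368000 / 17418240 = 75075.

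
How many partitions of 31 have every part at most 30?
p(31, parts ≤ 30) = 6841

Use the recurrence p(n, m) = p(n, m−1) + p(n−m, m): either the largest part is < m (count p(n, m−1)) or the largest part is exactly m (remove one copy of m, count p(n−m, m)). With p(0, ·) = 1 this gives p(31, parts ≤ 30) = 6841. (By conjugating Young diagrams, this also counts partitions of 31 into at most 30 parts.)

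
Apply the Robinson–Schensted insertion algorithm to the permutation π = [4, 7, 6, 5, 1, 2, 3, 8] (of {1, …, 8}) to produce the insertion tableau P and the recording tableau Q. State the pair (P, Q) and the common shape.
P = [1, 2, 3, 8] / [4, 5] / [6] / [7];  Q = [1, 2, 7, 8] / [3, 6] / [4] / [5];  common shape = (4, 2, 1, 1)

Row-insert the values π_1, π_2, … into P one at a time, bumping the leftmost entry strictly greater than the inserted value down to the next row. The recording tableau Q records, in position (i, j), the step at which that cell was added to P.
  Insert 4 (step 1): P = [4];  Q = [1]
  Insert 7 (step 2): P = [4, 7];  Q = [1, 2]
  Insert 6 (step 3): P = [4, 6] / [7];  Q = [1, 2] / [3]
  Insert 5 (step 4): P = [4, 5] / [6] / [7];  Q = [1, 2] / [3] / [4]
  Insert 1 (step 5): P = [1, 5] / [4] / [6] / [7];  Q = [1, 2] / [3] / [4] / [5]
  Insert 2 (step 6): P = [1, 2] / [4, 5] / [6] / [7];  Q = [1, 2] / [3, 6] / [4] / [5]
  Insert 3 (step 7): P = [1, 2, 3] / [4, 5] / [6] / [7];  Q = [1, 2, 7] / [3, 6] / [4] / [5]
  Insert 8 (step 8): P = [1, 2, 3, 8] / [4, 5] / [6] / [7];  Q = [1, 2, 7, 8] / [3, 6] / [4] / [5]
Final shape: (4, 2, 1, 1).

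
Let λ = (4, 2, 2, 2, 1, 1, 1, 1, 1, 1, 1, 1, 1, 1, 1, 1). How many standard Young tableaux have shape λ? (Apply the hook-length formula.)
# SYT of shape (4, 2, 2, 2, 1, 1, 1, 1, 1, 1, 1, 1, 1, 1, 1, 1) = 510510

Hook-length formula: f^λ = n! / Π hook(c), product over all cells c of the Young diagram. For λ = (4, 2, 2, 2, 1, 1, 1, 1, 1, 1, 1, 1, 1, 1, 1, 1), n = 22 boxes. Hook lengths by row (left-to-right, top-to-bottom): [19, 6, 2, 1]; [16, 3]; [15, 2]; [14, 1]; [12]; [11]; [10]; [9]; [8]; [7]; [6]; [5]; [4]; [3]; [2]; [1]. Product of hooks = 2201721274368000. So f^λ = 22! / 2201721274368000 = 1124000727777607680000 / 2201721274368000 = 510510.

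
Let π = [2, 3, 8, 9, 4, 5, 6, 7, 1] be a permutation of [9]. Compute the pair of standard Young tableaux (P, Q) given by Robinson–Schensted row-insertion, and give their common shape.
P = [1, 3, 4, 5, 6, 7] / [2, 9] / [8];  Q = [1, 2, 3, 4, 7, 8] / [5, 6] / [9];  common shape = (6, 2, 1)

Row-insert the values π_1, π_2, … into P one at a time, bumping the leftmost entry strictly greater than the inserted value down to the next row. The recording tableau Q records, in position (i, j), the step at which that cell was added to P.
  Insert 2 (step 1): P = [2];  Q = [1]
  Insert 3 (step 2): P = [2, 3];  Q = [1, 2]
  Insert 8 (step 3): P = [2, 3, 8];  Q = [1, 2, 3]
  Insert 9 (step 4): P = [2, 3, 8, 9];  Q = [1, 2, 3, 4]
  Insert 4 (step 5): P = [2, 3, 4, 9] / [8];  Q = [1, 2, 3, 4] / [5]
  Insert 5 (step 6): P = [2, 3, 4, 5] / [8, 9];  Q = [1, 2, 3, 4] / [5, 6]
  Insert 6 (step 7): P = [2, 3, 4, 5, 6] / [8, 9];  Q = [1, 2, 3, 4, 7] / [5, 6]
  Insert 7 (step 8): P = [2, 3, 4, 5, 6, 7] / [8, 9];  Q = [1, 2, 3, 4, 7, 8] / [5, 6]
  Insert 1 (step 9): P = [1, 3, 4, 5, 6, 7] / [2, 9] / [8];  Q = [1, 2, 3, 4, 7, 8] / [5, 6] / [9]
Final shape: (6, 2, 1).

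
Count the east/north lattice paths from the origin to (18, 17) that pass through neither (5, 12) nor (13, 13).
Number of paths = 3181090458

Inclusion–exclusion. Total paths: C(35, 18) = 4537567650. Through P₁: C(17, 5)·C(18, 13) = 53018784. Through P₂: C(26, 13)·C(9, 5) = 1310475600. Since P₁ is strictly southwest of P₂, a monotone path through both must visit P₁ then P₂; paths through both = C(17, 5)·C(9, 8)·C(9, 5) = 7017192. Avoid both = 4537567650 − 53018784 − 1310475600 + 7017192 = 3181090458.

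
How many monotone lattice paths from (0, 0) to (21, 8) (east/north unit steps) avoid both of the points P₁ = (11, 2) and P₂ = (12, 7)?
Number of paths = 3168321

Inclusion–exclusion. Total paths: C(29, 21) = 4292145. Through P₁: C(13, 11)·C(16, 10) = 624624. Through P₂: C(19, 12)·C(10, 9) = 503880. Since P₁ is strictly southwest of P₂, a monotone path through both must visit P₁ then P₂; paths through both = C(13, 11)·C(6, 1)·C(10, 9) = 4680. Avoid both = 4292145 − 624624 − 503880 + 4680 = 3168321.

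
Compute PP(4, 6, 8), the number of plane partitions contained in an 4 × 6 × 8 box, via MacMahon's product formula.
PP(4, 6, 8) = 90474964580

Evaluate the triple product over i = 1..4, j = 1..6, k = 1..8. The factors are (2/1) · (3/2) · (4/3) · (5/4) · (6/5) · (7/6) · (8/7) · (9/8) · … (192 factors total). The numerators and denominators telescope so the product is an integer; carrying out the multiplication exactly gives PP(4, 6, 8) = 90474964580.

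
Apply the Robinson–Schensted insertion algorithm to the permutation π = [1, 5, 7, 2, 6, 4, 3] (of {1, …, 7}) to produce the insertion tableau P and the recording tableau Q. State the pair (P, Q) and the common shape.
P = [1, 2, 3] / [4, 6] / [5] / [7];  Q = [1, 2, 3] / [4, 5] / [6] / [7];  common shape = (3, 2, 1, 1)

Row-insert the values π_1, π_2, … into P one at a time, bumping the leftmost entry strictly greater than the inserted value down to the next row. The recording tableau Q records, in position (i, j), the step at which that cell was added to P.
  Insert 1 (step 1): P = [1];  Q = [1]
  Insert 5 (step 2): P = [1, 5];  Q = [1, 2]
  Insert 7 (step 3): P = [1, 5, 7];  Q = [1, 2, 3]
  Insert 2 (step 4): P = [1, 2, 7] / [5];  Q = [1, 2, 3] / [4]
  Insert 6 (step 5): P = [1, 2, 6] / [5, 7];  Q = [1, 2, 3] / [4, 5]
  Insert 4 (step 6): P = [1, 2, 4] / [5, 6] / [7];  Q = [1, 2, 3] / [4, 5] / [6]
  Insert 3 (step 7): P = [1, 2, 3] / [4, 6] / [5] / [7];  Q = [1, 2, 3] / [4, 5] / [6] / [7]
Final shape: (3, 2, 1, 1).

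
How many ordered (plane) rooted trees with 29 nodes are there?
C_28 = 263747951750360

These ordered rooted trees are counted by the Catalan number C_n = (1/(n + 1)) · C(2n, n). For n = 28: C_28 = (1/29) · C(56, 28) = 7648690600760440/29 = 263747951750360.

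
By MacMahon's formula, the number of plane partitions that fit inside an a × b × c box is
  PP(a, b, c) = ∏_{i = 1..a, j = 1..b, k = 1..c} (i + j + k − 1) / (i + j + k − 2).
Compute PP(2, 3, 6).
PP(2, 3, 6) = 2520

Evaluate the triple product over i = 1..2, j = 1..3, k = 1..6. The factors are (2/1) · (3/2) · (4/3) · (5/4) · (6/5) · (7/6) · (3/2) · (4/3) · … (36 factors total). The numerators and denominators telescope so the product is an integer; carrying out the multiplication exactly gives PP(2, 3, 6) = 2520.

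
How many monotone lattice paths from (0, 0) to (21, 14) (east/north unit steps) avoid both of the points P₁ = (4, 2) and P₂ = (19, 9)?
Number of paths = 1450196835

Inclusion–exclusion. Total paths: C(35, 21) = 2319959400. Through P₁: C(6, 4)·C(29, 17) = 778439025. Through P₂: C(28, 19)·C(7, 2) = 145044900. Since P₁ is strictly southwest of P₂, a monotone path through both must visit P₁ then P₂; paths through both = C(6, 4)·C(22, 15)·C(7, 2) = 53721360. Avoid both = 2319959400 − 778439025 − 145044900 + 53721360 = 1450196835.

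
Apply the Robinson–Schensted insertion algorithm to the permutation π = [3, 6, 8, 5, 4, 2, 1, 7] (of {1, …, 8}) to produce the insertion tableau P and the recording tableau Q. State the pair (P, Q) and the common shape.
P = [1, 4, 7] / [2, 8] / [3] / [5] / [6];  Q = [1, 2, 3] / [4, 8] / [5] / [6] / [7];  common shape = (3, 2, 1, 1, 1)

Row-insert the values π_1, π_2, … into P one at a time, bumping the leftmost entry strictly greater than the inserted value down to the next row. The recording tableau Q records, in position (i, j), the step at which that cell was added to P.
  Insert 3 (step 1): P = [3];  Q = [1]
  Insert 6 (step 2): P = [3, 6];  Q = [1, 2]
  Insert 8 (step 3): P = [3, 6, 8];  Q = [1, 2, 3]
  Insert 5 (step 4): P = [3, 5, 8] / [6];  Q = [1, 2, 3] / [4]
  Insert 4 (step 5): P = [3, 4, 8] / [5] / [6];  Q = [1, 2, 3] / [4] / [5]
  Insert 2 (step 6): P = [2, 4, 8] / [3] / [5] / [6];  Q = [1, 2, 3] / [4] / [5] / [6]
  Insert 1 (step 7): P = [1, 4, 8] / [2] / [3] / [5] / [6];  Q = [1, 2, 3] / [4] / [5] / [6] / [7]
  Insert 7 (step 8): P = [1, 4, 7] / [2, 8] / [3] / [5] / [6];  Q = [1, 2, 3] / [4, 8] / [5] / [6] / [7]
Final shape: (3, 2, 1, 1, 1).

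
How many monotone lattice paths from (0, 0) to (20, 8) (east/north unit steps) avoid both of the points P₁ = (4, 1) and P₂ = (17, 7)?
Number of paths = 1040544

Inclusion–exclusion. Total paths: C(28, 20) = 3108105. Through P₁: C(5, 4)·C(23, 16) = 1225785. Through P₂: C(24, 17)·C(4, 3) = 1384416. Since P₁ is strictly southwest of P₂, a monotone path through both must visit P₁ then P₂; paths through both = C(5, 4)·C(19, 13)·C(4, 3) = 542640. Avoid both = 3108105 − 1225785 − 1384416 + 542640 = 1040544.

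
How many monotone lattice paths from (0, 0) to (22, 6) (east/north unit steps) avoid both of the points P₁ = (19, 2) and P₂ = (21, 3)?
Number of paths = 363814

Inclusion–exclusion. Total paths: C(28, 22) = 376740. Through P₁: C(21, 19)·C(7, 3) = 7350. Through P₂: C(24, 21)·C(4, 1) = 8096. Since P₁ is strictly southwest of P₂, a monotone path through both must visit P₁ then P₂; paths through both = C(21, 19)·C(3, 2)·C(4, 1) = 2520. Avoid both = 376740 − 7350 − 8096 + 2520 = 363814.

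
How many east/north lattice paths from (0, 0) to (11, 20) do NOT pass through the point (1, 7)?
Number of paths = 75519787

Total paths from (0, 0) to (11, 20): C(31, 11) = 84672315. Paths through (1, 7): (paths (0, 0) → (1, 7)) × (paths (1, 7) → (11, 20)) = C(8, 1) · C(23, 10) = 8 · 1144066 = 9152528. Avoidance count = 84672315 − 9152528 = 75519787.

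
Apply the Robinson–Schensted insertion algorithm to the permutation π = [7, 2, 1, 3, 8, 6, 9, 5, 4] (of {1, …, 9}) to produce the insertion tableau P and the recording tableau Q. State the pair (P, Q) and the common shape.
P = [1, 3, 4, 9] / [2, 5] / [6, 8] / [7];  Q = [1, 4, 5, 7] / [2, 6] / [3, 8] / [9];  common shape = (4, 2, 2, 1)

Row-insert the values π_1, π_2, … into P one at a time, bumping the leftmost entry strictly greater than the inserted value down to the next row. The recording tableau Q records, in position (i, j), the step at which that cell was added to P.
  Insert 7 (step 1): P = [7];  Q = [1]
  Insert 2 (step 2): P = [2] / [7];  Q = [1] / [2]
  Insert 1 (step 3): P = [1] / [2] / [7];  Q = [1] / [2] / [3]
  Insert 3 (step 4): P = [1, 3] / [2] / [7];  Q = [1, 4] / [2] / [3]
  Insert 8 (step 5): P = [1, 3, 8] / [2] / [7];  Q = [1, 4, 5] / [2] / [3]
  Insert 6 (step 6): P = [1, 3, 6] / [2, 8] / [7];  Q = [1, 4, 5] / [2, 6] / [3]
  Insert 9 (step 7): P = [1, 3, 6, 9] / [2, 8] / [7];  Q = [1, 4, 5, 7] / [2, 6] / [3]
  Insert 5 (step 8): P = [1, 3, 5, 9] / [2, 6] / [7, 8];  Q = [1, 4, 5, 7] / [2, 6] / [3, 8]
  Insert 4 (step 9): P = [1, 3, 4, 9] / [2, 5] / [6, 8] / [7];  Q = [1, 4, 5, 7] / [2, 6] / [3, 8] / [9]
Final shape: (4, 2, 2, 1).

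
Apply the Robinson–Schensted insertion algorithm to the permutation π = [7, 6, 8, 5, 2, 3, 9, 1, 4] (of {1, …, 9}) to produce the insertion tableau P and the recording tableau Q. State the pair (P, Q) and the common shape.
P = [1, 3, 4] / [2, 8, 9] / [5] / [6] / [7];  Q = [1, 3, 7] / [2, 6, 9] / [4] / [5] / [8];  common shape = (3, 3, 1, 1, 1)

Row-insert the values π_1, π_2, … into P one at a time, bumping the leftmost entry strictly greater than the inserted value down to the next row. The recording tableau Q records, in position (i, j), the step at which that cell was added to P.
  Insert 7 (step 1): P = [7];  Q = [1]
  Insert 6 (step 2): P = [6] / [7];  Q = [1] / [2]
  Insert 8 (step 3): P = [6, 8] / [7];  Q = [1, 3] / [2]
  Insert 5 (step 4): P = [5, 8] / [6] / [7];  Q = [1, 3] / [2] / [4]
  Insert 2 (step 5): P = [2, 8] / [5] / [6] / [7];  Q = [1, 3] / [2] / [4] / [5]
  Insert 3 (step 6): P = [2, 3] / [5, 8] / [6] / [7];  Q = [1, 3] / [2, 6] / [4] / [5]
  Insert 9 (step 7): P = [2, 3, 9] / [5, 8] / [6] / [7];  Q = [1, 3, 7] / [2, 6] / [4] / [5]
  Insert 1 (step 8): P = [1, 3, 9] / [2, 8] / [5] / [6] / [7];  Q = [1, 3, 7] / [2, 6] / [4] / [5] / [8]
  Insert 4 (step 9): P = [1, 3, 4] / [2, 8, 9] / [5] / [6] / [7];  Q = [1, 3, 7] / [2, 6, 9] / [4] / [5] / [8]
Final shape: (3, 3, 1, 1, 1).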